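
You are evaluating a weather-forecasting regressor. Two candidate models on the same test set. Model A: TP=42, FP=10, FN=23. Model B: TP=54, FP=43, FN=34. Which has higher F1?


Model A: P=42/52=0.8077, R=42/65=0.6462, F1=2PR/(P+R)=2TP/(2TP+FP+FN)=84/117=0.7179
Model B: P=54/97=0.5567, R=54/88=0.6136, F1=2PR/(P+R)=2TP/(2TP+FP+FN)=108/185=0.5838
0.7179 > 0.5838 → Model A

Model A


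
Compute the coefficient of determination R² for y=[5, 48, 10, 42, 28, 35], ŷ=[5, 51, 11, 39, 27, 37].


ȳ = 28
SS_res = Σ(y-ŷ)² = 24
SS_tot = Σ(y-ȳ)² = 1498
R² = 1 - SS_res/SS_tot = 1 - 0.016 = 0.984

0.984


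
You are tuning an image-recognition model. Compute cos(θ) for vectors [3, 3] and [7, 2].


A·B = 3·7 + 3·2 = 27
‖A‖ = √18 = 4.2426, ‖B‖ = √53 = 7.2801
cos = 27/(√18·√53) = 27/√954 = 0.8742

0.8742


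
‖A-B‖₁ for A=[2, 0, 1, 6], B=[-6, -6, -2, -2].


d = |2+ 6| + |0+ 6| + |1+ 2| + |6+ 2|
  = 8 + 6 + 3 + 8
  = 25

25


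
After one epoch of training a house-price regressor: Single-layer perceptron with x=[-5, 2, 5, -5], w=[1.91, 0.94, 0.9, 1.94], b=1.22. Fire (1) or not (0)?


z = (-5)·(1.91) + (2)·(0.94) + (5)·(0.9) + (-5)·(1.94) + 1.22
  = -11.65
step(z) = 0 (z<0)

0


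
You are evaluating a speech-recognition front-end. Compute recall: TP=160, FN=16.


Recall = TP/(TP+FN)
= 160/(160+16)
= 160/176 = 90.91%

90.91%


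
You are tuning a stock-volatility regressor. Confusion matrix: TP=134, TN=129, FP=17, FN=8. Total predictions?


Total = TP + TN + FP + FN
= 134 + 129 + 17 + 8
= 288
(Predicted positive: 151, predicted negative: 137)

288


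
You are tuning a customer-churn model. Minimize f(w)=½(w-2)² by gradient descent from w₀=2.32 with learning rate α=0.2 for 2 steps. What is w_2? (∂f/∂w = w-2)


step 1: grad = 2.32-2 = 0.32; w = 2.32 - 0.2·(0.32) = 2.256
step 2: grad = 2.256-2 = 0.256; w = 2.256 - 0.2·(0.256) = 2.2048

2.2048


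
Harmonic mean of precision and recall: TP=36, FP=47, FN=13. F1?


Precision = 36/83 = 0.4337
Recall = 36/49 = 0.7347
F1 = 2·P·R/(P+R) = 2·TP/(2·TP+FP+FN) = 72/(72+47+13) = 72/132 = 0.5455

0.5455


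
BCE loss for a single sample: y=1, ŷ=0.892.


BCE = -[y·ln(p) + (1-y)·ln(1-p)]
= -1·ln(0.892) - 0
= -ln(0.892) = 0.1143

0.1143


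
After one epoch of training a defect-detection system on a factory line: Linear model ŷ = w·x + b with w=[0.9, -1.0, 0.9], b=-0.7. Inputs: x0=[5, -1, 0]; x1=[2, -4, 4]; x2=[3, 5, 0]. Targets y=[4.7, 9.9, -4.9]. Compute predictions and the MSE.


ŷ0 = (0.9)·(5) + (-1.0)·(-1) + (0.9)·(0) - 0.7 = 4.8
ŷ1 = (0.9)·(2) + (-1.0)·(-4) + (0.9)·(4) - 0.7 = 8.7
ŷ2 = (0.9)·(3) + (-1.0)·(5) + (0.9)·(0) - 0.7 = -3.0
errors² = [0.01, 1.44, 3.61]
MSE = 5.0600/3 = 1.6867

1.6867


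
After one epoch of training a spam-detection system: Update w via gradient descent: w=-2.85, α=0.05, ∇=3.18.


w_new = w - α·∇
= -2.85 - 0.05·3.18
= -2.85 - 0.159
= -3.009

-3.009


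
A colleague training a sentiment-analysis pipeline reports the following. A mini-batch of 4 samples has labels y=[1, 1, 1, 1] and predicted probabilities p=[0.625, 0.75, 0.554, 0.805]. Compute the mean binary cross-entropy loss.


L[0] = -ln(0.625) = 0.47
L[1] = -ln(0.75) = 0.2877
L[2] = -ln(0.554) = 0.5906
L[3] = -ln(0.805) = 0.2169
mean = (0.47 + 0.2877 + 0.5906 + 0.2169)/4 = 0.3913

0.3913


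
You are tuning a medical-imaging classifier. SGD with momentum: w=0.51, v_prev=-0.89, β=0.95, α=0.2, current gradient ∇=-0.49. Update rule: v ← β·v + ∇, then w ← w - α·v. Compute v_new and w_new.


v_new = 0.95·-0.89 - 0.49 = -0.8455 - 0.49 = -1.3355
w_new = 0.51 - 0.2·-1.3355 = 0.51 + 0.2671 = 0.7771

v_new=-1.3355, w_new=0.7771


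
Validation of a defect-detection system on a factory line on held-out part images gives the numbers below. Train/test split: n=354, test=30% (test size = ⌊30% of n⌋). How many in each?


Test = ⌊354·30/100⌋ = 106
Train = 354 - 106 = 248

Train: 248, Test: 106


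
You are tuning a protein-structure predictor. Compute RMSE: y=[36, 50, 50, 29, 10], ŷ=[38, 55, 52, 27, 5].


MSE = 62/5 = 12.4
RMSE = √(62/5) = 3.5214

3.5214


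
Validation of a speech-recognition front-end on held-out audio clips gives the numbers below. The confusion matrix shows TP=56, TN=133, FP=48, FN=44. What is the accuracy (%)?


Accuracy = (TP+TN)/(TP+TN+FP+FN)
= (56+133)/(281)
= 189/281 = 67.26%

67.26%


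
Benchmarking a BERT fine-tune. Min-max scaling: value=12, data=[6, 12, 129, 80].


min=6, max=129
(12-6)/(129-6) = 6/123 = 0.0488

0.0488


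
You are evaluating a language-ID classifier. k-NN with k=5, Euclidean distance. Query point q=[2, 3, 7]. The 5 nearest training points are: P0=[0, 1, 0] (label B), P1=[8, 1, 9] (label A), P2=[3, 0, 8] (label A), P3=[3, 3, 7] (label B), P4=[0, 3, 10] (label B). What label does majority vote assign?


d(q,P0) = 7.5498  (label B)
d(q,P1) = 6.6332  (label A)
d(q,P2) = 3.3166  (label A)
d(q,P3) = 1.0  (label B)
d(q,P4) = 3.6056  (label B)
Votes: A=2, B=3
Majority → B

B


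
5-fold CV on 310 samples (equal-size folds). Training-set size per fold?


Fold size = 310/5 = 62
Training per fold = 310 - 62 = 248

248


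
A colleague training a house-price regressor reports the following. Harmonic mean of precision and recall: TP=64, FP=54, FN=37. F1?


Precision = 64/118 = 0.5424
Recall = 64/101 = 0.6337
F1 = 2·P·R/(P+R) = 2·TP/(2·TP+FP+FN) = 128/(128+54+37) = 128/219 = 0.5845

0.5845


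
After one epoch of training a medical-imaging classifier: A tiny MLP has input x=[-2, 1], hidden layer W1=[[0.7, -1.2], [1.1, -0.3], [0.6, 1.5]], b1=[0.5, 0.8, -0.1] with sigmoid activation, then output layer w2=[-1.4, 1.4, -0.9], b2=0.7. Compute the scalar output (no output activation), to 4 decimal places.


z1[0] = (0.7)·(-2) + (-1.2)·(1) + 0.5 = -2.1
z1[1] = (1.1)·(-2) + (-0.3)·(1) + 0.8 = -1.7
z1[2] = (0.6)·(-2) + (1.5)·(1) - 0.1 = 0.2
h = sigmoid(z1) = [0.1091, 0.1545, 0.5498]
output = (-1.4)·(0.1091) + (1.4)·(0.1545) + (-0.9)·(0.5498) + 0.7 = 0.2687

0.2687


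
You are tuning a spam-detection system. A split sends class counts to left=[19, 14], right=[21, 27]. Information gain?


Parent = [40, 41], H_parent = 0.9999
H_left = 0.9834 (n=33), H_right = 0.9887 (n=48)
H_children = (33/81)·0.9834 + (48/81)·0.9887 = 0.9865
IG = 0.9999 - 0.9865 = 0.0134

0.0134


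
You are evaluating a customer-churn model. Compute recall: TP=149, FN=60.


Recall = TP/(TP+FN)
= 149/(149+60)
= 149/209 = 71.29%

71.29%


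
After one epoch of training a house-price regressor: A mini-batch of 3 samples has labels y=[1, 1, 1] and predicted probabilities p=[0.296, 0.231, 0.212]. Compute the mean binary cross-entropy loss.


L[0] = -ln(0.296) = 1.2174
L[1] = -ln(0.231) = 1.4653
L[2] = -ln(0.212) = 1.5512
mean = (1.2174 + 1.4653 + 1.5512)/3 = 1.4113

1.4113


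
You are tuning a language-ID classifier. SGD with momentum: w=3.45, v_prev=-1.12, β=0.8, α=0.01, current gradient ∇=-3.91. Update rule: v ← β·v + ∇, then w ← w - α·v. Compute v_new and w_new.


v_new = 0.8·-1.12 - 3.91 = -0.896 - 3.91 = -4.806
w_new = 3.45 - 0.01·-4.806 = 3.45 + 0.04806 = 3.49806

v_new=-4.806, w_new=3.49806


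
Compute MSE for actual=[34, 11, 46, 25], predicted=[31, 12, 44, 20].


Squared errors: (34-31)²=9, (11-12)²=1, (46-44)²=4, (25-20)²=25
Sum = 39
MSE = 39/4 = 39/4

39/4


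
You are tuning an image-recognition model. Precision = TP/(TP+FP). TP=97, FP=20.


Precision = TP/(TP+FP)
= 97/(97+20)
= 97/117 = 82.91%

82.91%


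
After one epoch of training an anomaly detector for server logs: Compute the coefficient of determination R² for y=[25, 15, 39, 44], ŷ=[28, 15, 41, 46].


ȳ = 30.75
SS_res = Σ(y-ŷ)² = 17
SS_tot = Σ(y-ȳ)² = 524.75
R² = 1 - SS_res/SS_tot = 1 - 0.0324 = 0.9676

0.9676


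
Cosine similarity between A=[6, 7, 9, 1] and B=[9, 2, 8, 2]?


A·B = 6·9 + 7·2 + 9·8 + 1·2 = 142
‖A‖ = √167 = 12.9228, ‖B‖ = √153 = 12.3693
cos = 142/(√167·√153) = 142/√25551 = 0.8884

0.8884


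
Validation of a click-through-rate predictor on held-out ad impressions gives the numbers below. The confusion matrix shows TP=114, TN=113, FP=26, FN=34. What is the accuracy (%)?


Accuracy = (TP+TN)/(TP+TN+FP+FN)
= (114+113)/(287)
= 227/287 = 79.09%

79.09%


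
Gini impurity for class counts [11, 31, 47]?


Probabilities: [11/89, 31/89, 47/89] ≈ [0.1236, 0.3483, 0.5281]
Σpᵢ² = (121 + 961 + 2209)/89² = 3291/7921
Gini = 1 - Σpᵢ² = 1 - 3291/7921 = 0.5845

0.5845


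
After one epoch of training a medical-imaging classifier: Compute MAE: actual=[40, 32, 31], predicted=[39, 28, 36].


Absolute errors: |40-39|=1, |32-28|=4, |31-36|=5
Sum = 10
MAE = 10/3 = 10/3

10/3


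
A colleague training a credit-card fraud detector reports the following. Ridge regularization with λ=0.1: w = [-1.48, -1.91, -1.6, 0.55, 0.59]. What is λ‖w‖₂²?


‖w‖₂² = (-1.48)² + (-1.91)² + (-1.6)² + (0.55)² + (0.59)²
     = 2.1904 + 3.6481 + 2.56 + 0.3025 + 0.3481
     = 9.0491
λ·‖w‖₂² = 0.1·9.0491 = 0.90491

0.90491


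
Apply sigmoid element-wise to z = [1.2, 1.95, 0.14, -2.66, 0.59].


σ(1.2) = 1/(1+e^-1.2) = 0.7685
σ(1.95) = 1/(1+e^-1.95) = 0.8754
σ(0.14) = 1/(1+e^-0.14) = 0.5349
σ(-2.66) = 1/(1+e^2.66) = 0.0654
σ(0.59) = 1/(1+e^-0.59) = 0.6434
result = [0.7685, 0.8754, 0.5349, 0.0654, 0.6434]

[0.7685, 0.8754, 0.5349, 0.0654, 0.6434]


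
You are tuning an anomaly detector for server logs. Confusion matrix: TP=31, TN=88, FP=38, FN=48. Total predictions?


Total = TP + TN + FP + FN
= 31 + 88 + 38 + 48
= 205
(Predicted positive: 69, predicted negative: 136)

205


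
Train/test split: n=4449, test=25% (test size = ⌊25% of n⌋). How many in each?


Test = ⌊4449·25/100⌋ = 1112
Train = 4449 - 1112 = 3337

Train: 3337, Test: 1112


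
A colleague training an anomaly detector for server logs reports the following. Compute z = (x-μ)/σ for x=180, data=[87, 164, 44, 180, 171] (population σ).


μ = 129.2, σ = 53.9978
z = (180 - 129.2)/53.9978 = 0.9408

0.9408


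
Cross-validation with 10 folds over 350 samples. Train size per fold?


Fold size = 350/10 = 35
Training per fold = 350 - 35 = 315

315


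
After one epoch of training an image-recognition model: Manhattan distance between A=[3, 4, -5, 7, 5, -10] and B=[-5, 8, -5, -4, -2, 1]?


d = |3+ 5| + |4-8| + |-5+ 5| + |7+ 4| + |5+ 2| + |-10-1|
  = 8 + 4 + 0 + 11 + 7 + 11
  = 41

41


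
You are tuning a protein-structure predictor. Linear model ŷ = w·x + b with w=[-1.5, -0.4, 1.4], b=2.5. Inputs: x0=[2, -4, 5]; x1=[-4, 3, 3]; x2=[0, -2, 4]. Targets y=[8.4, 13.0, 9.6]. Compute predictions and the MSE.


ŷ0 = (-1.5)·(2) + (-0.4)·(-4) + (1.4)·(5) + 2.5 = 8.1
ŷ1 = (-1.5)·(-4) + (-0.4)·(3) + (1.4)·(3) + 2.5 = 11.5
ŷ2 = (-1.5)·(0) + (-0.4)·(-2) + (1.4)·(4) + 2.5 = 8.9
errors² = [0.09, 2.25, 0.49]
MSE = 2.8300/3 = 0.9433

0.9433


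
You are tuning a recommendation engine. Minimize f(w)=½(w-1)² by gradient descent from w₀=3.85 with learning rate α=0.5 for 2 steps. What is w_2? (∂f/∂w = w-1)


step 1: grad = 3.85-1 = 2.85; w = 3.85 - 0.5·(2.85) = 2.425
step 2: grad = 2.425-1 = 1.425; w = 2.425 - 0.5·(1.425) = 1.7125

1.7125


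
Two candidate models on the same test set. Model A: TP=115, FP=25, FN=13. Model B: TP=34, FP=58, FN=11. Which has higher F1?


Model A: P=115/140=0.8214, R=115/128=0.8984, F1=2PR/(P+R)=2TP/(2TP+FP+FN)=230/268=0.8582
Model B: P=34/92=0.3696, R=34/45=0.7556, F1=2PR/(P+R)=2TP/(2TP+FP+FN)=68/137=0.4964
0.8582 > 0.4964 → Model A

Model A


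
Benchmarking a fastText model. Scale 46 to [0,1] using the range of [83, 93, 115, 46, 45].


min=45, max=115
(46-45)/(115-45) = 1/70 = 0.0143

0.0143


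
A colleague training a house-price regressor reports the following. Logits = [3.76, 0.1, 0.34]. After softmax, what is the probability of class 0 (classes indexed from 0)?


Exponentials: e^3.76=42.9484, e^0.1=1.1052, e^0.34=1.4049
Sum = 45.4585
Softmax = [0.9448, 0.0243, 0.0309]
p[0] = 42.9484/45.4585 = 0.9448

0.9448


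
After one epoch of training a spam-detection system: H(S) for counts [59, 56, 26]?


Probabilities: [59/141, 56/141, 26/141] ≈ [0.4184, 0.3972, 0.1844]
H = -((59/141)·log₂(59/141) + (56/141)·log₂(56/141) + (26/141)·log₂(26/141))
  = 1.5048 bits

1.5048 bits


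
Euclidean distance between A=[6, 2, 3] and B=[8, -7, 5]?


d = √((6-8)² + (2+ 7)² + (3-5)²)
  = √(4 + 81 + 4)
  = √89 = 9.434

9.434


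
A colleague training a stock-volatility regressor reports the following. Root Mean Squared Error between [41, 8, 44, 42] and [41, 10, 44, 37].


MSE = 29/4 = 7.25
RMSE = √(29/4) = 2.6926

2.6926


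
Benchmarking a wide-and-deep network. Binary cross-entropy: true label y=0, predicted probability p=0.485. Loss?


BCE = -[y·ln(p) + (1-y)·ln(1-p)]
= -0 - 1·ln(1-0.485)
= -ln(0.515) = 0.6636

0.6636


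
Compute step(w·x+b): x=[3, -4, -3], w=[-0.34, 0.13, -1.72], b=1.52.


z = (3)·(-0.34) + (-4)·(0.13) + (-3)·(-1.72) + 1.52
  = 5.14
step(z) = 1 (z≥0)

1


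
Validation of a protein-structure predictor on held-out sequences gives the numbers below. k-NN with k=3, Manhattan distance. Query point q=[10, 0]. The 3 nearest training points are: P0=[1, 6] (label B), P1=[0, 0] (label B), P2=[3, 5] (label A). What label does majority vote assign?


d(q,P0) = 15  (label B)
d(q,P1) = 10  (label B)
d(q,P2) = 12  (label A)
Votes: A=1, B=2
Majority → B

B


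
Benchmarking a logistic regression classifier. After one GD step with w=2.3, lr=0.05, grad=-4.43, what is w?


w_new = w - α·∇
= 2.3 - 0.05·-4.43
= 2.3 + 0.2215
= 2.5215

2.5215


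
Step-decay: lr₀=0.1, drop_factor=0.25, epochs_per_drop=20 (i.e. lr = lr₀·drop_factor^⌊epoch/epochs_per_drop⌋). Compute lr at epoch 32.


n_drops = ⌊32/20⌋ = 1
lr = 0.1·0.25^1 = 0.1·0.25 = 0.025

0.025


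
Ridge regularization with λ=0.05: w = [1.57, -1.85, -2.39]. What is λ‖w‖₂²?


‖w‖₂² = (1.57)² + (-1.85)² + (-2.39)²
     = 2.4649 + 3.4225 + 5.7121
     = 11.5995
λ·‖w‖₂² = 0.05·11.5995 = 0.579975

0.579975


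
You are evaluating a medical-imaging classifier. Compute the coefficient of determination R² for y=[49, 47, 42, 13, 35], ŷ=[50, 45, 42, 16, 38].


ȳ = 37.2
SS_res = Σ(y-ŷ)² = 23
SS_tot = Σ(y-ȳ)² = 848.8
R² = 1 - SS_res/SS_tot = 1 - 0.0271 = 0.9729

0.9729


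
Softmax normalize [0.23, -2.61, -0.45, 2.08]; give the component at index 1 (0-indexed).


Exponentials: e^0.23=1.2586, e^-2.61=0.0735, e^-0.45=0.6376, e^2.08=8.0045
Sum = 9.9742
Softmax = [0.1262, 0.0074, 0.0639, 0.8025]
p[1] = 0.0735/9.9742 = 0.0074

0.0074


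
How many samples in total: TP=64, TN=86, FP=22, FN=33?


Total = TP + TN + FP + FN
= 64 + 86 + 22 + 33
= 205
(Predicted positive: 86, predicted negative: 119)

205


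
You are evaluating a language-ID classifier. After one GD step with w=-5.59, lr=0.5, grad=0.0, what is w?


w_new = w - α·∇
= -5.59 - 0.5·0.0
= -5.59 - 0
= -5.59

-5.59


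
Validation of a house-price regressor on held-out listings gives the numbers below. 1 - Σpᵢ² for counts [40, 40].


Probabilities: [40/80, 40/80] ≈ [0.5, 0.5]
Σpᵢ² = (1600 + 1600)/80² = 3200/6400
Gini = 1 - Σpᵢ² = 1 - 3200/6400 = 0.5

0.5


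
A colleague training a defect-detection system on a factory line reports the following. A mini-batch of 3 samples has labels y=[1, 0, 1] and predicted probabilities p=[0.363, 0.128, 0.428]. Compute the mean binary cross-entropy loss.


L[0] = -ln(0.363) = 1.0134
L[1] = -ln(1-0.128) = -ln(0.872) = 0.137
L[2] = -ln(0.428) = 0.8486
mean = (1.0134 + 0.137 + 0.8486)/3 = 0.6663

0.6663


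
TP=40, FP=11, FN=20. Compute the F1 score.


Precision = 40/51 = 0.7843
Recall = 40/60 = 0.6667
F1 = 2·P·R/(P+R) = 2·TP/(2·TP+FP+FN) = 80/(80+11+20) = 80/111 = 0.7207

0.7207


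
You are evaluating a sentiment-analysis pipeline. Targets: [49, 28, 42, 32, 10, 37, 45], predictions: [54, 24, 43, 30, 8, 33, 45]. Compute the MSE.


Squared errors: (49-54)²=25, (28-24)²=16, (42-43)²=1, (32-30)²=4, (10-8)²=4, (37-33)²=16, (45-45)²=0
Sum = 66
MSE = 66/7 = 66/7

66/7


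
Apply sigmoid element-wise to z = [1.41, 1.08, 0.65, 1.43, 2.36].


σ(1.41) = 1/(1+e^-1.41) = 0.8038
σ(1.08) = 1/(1+e^-1.08) = 0.7465
σ(0.65) = 1/(1+e^-0.65) = 0.657
σ(1.43) = 1/(1+e^-1.43) = 0.8069
σ(2.36) = 1/(1+e^-2.36) = 0.9137
result = [0.8038, 0.7465, 0.657, 0.8069, 0.9137]

[0.8038, 0.7465, 0.657, 0.8069, 0.9137]


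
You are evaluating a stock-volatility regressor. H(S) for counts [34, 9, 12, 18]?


Probabilities: [34/73, 9/73, 12/73, 18/73] ≈ [0.4658, 0.1233, 0.1644, 0.2466]
H = -((34/73)·log₂(34/73) + (9/73)·log₂(9/73) + (12/73)·log₂(12/73) + (18/73)·log₂(18/73))
  = 1.812 bits

1.812 bits


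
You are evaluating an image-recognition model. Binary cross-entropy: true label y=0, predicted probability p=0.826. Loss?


BCE = -[y·ln(p) + (1-y)·ln(1-p)]
= -0 - 1·ln(1-0.826)
= -ln(0.174) = 1.7487

1.7487


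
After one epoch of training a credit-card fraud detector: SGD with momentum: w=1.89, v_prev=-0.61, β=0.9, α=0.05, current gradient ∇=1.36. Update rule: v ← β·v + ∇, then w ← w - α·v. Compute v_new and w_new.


v_new = 0.9·-0.61 + 1.36 = -0.549 + 1.36 = 0.811
w_new = 1.89 - 0.05·0.811 = 1.89 - 0.04055 = 1.84945

v_new=0.811, w_new=1.84945


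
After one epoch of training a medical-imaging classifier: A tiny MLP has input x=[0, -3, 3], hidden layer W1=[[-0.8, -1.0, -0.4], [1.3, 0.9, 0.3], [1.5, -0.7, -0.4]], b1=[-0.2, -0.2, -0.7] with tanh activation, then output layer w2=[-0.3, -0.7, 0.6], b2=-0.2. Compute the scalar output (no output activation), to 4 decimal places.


z1[0] = (-0.8)·(0) + (-1.0)·(-3) + (-0.4)·(3) - 0.2 = 1.6
z1[1] = (1.3)·(0) + (0.9)·(-3) + (0.3)·(3) - 0.2 = -2.0
z1[2] = (1.5)·(0) + (-0.7)·(-3) + (-0.4)·(3) - 0.7 = 0.2
h = tanh(z1) = [0.9217, -0.964, 0.1974]
output = (-0.3)·(0.9217) + (-0.7)·(-0.964) + (0.6)·(0.1974) - 0.2 = 0.3167

0.3167


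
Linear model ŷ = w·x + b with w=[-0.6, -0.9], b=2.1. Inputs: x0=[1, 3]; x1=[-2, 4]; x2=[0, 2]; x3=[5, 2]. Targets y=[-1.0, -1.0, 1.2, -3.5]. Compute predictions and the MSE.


ŷ0 = (-0.6)·(1) + (-0.9)·(3) + 2.1 = -1.2
ŷ1 = (-0.6)·(-2) + (-0.9)·(4) + 2.1 = -0.3
ŷ2 = (-0.6)·(0) + (-0.9)·(2) + 2.1 = 0.3
ŷ3 = (-0.6)·(5) + (-0.9)·(2) + 2.1 = -2.7
errors² = [0.04, 0.49, 0.81, 0.64]
MSE = 1.9800/4 = 0.495

0.495


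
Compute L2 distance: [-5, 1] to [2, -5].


d = √((-5-2)² + (1+ 5)²)
  = √(49 + 36)
  = √85 = 9.2195

9.2195


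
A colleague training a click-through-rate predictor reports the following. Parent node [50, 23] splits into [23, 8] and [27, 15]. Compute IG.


Parent = [50, 23], H_parent = 0.8989
H_left = 0.8238 (n=31), H_right = 0.9403 (n=42)
H_children = (31/73)·0.8238 + (42/73)·0.9403 = 0.8908
IG = 0.8989 - 0.8908 = 0.0081

0.0081


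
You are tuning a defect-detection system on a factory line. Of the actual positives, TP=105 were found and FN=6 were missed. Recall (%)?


Recall = TP/(TP+FN)
= 105/(105+6)
= 105/111 = 94.59%

94.59%


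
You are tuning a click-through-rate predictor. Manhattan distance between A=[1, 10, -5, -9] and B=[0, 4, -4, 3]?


d = |1-0| + |10-4| + |-5+ 4| + |-9-3|
  = 1 + 6 + 1 + 12
  = 20

20


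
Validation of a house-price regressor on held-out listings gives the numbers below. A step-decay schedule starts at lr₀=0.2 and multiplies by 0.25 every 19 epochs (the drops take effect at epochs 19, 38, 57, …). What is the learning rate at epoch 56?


n_drops = ⌊56/19⌋ = 2
lr = 0.2·0.25^2 = 0.2·0.0625 = 0.0125

0.0125


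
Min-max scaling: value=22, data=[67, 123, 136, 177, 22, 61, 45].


min=22, max=177
(22-22)/(177-22) = 0/155 = 0.0

0.0


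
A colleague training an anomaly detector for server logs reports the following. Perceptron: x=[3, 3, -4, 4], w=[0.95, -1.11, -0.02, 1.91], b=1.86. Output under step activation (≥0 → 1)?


z = (3)·(0.95) + (3)·(-1.11) + (-4)·(-0.02) + (4)·(1.91) + 1.86
  = 9.1
step(z) = 1 (z≥0)

1


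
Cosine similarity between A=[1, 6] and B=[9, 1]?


A·B = 1·9 + 6·1 = 15
‖A‖ = √37 = 6.0828, ‖B‖ = √82 = 9.0554
cos = 15/(√37·√82) = 15/√3034 = 0.2723

0.2723


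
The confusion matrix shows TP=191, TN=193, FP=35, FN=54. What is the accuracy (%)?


Accuracy = (TP+TN)/(TP+TN+FP+FN)
= (191+193)/(473)
= 384/473 = 81.18%

81.18%


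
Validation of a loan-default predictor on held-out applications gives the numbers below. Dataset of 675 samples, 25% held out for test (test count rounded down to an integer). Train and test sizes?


Test = ⌊675·25/100⌋ = 168
Train = 675 - 168 = 507

Train: 507, Test: 168


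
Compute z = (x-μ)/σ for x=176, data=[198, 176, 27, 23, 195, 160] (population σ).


μ = 129.8333, σ = 75.1918
z = (176 - 129.8333)/75.1918 = 0.614

0.614


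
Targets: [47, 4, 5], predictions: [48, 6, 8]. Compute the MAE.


Absolute errors: |47-48|=1, |4-6|=2, |5-8|=3
Sum = 6
MAE = 6/3 = 2

2


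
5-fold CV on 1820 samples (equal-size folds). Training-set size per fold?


Fold size = 1820/5 = 364
Training per fold = 1820 - 364 = 1456

1456


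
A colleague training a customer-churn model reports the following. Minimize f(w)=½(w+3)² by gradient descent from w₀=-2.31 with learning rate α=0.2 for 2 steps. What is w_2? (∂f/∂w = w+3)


step 1: grad = -2.31+3 = 0.69; w = -2.31 - 0.2·(0.69) = -2.448
step 2: grad = -2.448+3 = 0.552; w = -2.448 - 0.2·(0.552) = -2.5584

-2.5584


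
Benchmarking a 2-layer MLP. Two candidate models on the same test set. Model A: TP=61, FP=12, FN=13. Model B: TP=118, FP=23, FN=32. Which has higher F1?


Model A: P=61/73=0.8356, R=61/74=0.8243, F1=2PR/(P+R)=2TP/(2TP+FP+FN)=122/147=0.8299
Model B: P=118/141=0.8369, R=118/150=0.7867, F1=2PR/(P+R)=2TP/(2TP+FP+FN)=236/291=0.811
0.8299 > 0.811 → Model A

Model A


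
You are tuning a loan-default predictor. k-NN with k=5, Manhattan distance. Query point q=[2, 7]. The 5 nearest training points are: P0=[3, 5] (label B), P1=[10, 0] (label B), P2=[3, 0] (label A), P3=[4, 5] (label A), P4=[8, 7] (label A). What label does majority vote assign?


d(q,P0) = 3  (label B)
d(q,P1) = 15  (label B)
d(q,P2) = 8  (label A)
d(q,P3) = 4  (label A)
d(q,P4) = 6  (label A)
Votes: A=3, B=2
Majority → A

A


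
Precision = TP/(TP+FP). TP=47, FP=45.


Precision = TP/(TP+FP)
= 47/(47+45)
= 47/92 = 51.09%

51.09%


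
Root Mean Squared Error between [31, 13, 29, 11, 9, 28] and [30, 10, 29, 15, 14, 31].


MSE = 60/6 = 10
RMSE = √(60/6) = 3.1623

3.1623


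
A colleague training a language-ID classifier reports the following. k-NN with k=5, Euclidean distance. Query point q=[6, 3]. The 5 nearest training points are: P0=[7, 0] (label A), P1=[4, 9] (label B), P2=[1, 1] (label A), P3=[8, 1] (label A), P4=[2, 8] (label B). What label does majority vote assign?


d(q,P0) = 3.1623  (label A)
d(q,P1) = 6.3246  (label B)
d(q,P2) = 5.3852  (label A)
d(q,P3) = 2.8284  (label A)
d(q,P4) = 6.4031  (label B)
Votes: A=3, B=2
Majority → A

A


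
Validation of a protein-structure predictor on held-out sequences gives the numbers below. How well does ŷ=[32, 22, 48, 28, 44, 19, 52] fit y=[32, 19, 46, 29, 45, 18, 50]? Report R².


ȳ = 34.1429
SS_res = Σ(y-ŷ)² = 20
SS_tot = Σ(y-ȳ)² = 1030.86
R² = 1 - SS_res/SS_tot = 1 - 0.0194 = 0.9806

0.9806


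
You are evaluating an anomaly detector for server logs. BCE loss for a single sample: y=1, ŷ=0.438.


BCE = -[y·ln(p) + (1-y)·ln(1-p)]
= -1·ln(0.438) - 0
= -ln(0.438) = 0.8255

0.8255


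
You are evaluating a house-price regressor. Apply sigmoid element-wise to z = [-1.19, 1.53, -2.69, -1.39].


σ(-1.19) = 1/(1+e^1.19) = 0.2333
σ(1.53) = 1/(1+e^-1.53) = 0.822
σ(-2.69) = 1/(1+e^2.69) = 0.0636
σ(-1.39) = 1/(1+e^1.39) = 0.1994
result = [0.2333, 0.822, 0.0636, 0.1994]

[0.2333, 0.822, 0.0636, 0.1994]


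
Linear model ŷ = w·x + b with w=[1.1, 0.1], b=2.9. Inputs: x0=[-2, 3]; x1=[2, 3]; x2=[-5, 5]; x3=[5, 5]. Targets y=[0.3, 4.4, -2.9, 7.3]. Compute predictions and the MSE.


ŷ0 = (1.1)·(-2) + (0.1)·(3) + 2.9 = 1.0
ŷ1 = (1.1)·(2) + (0.1)·(3) + 2.9 = 5.4
ŷ2 = (1.1)·(-5) + (0.1)·(5) + 2.9 = -2.1
ŷ3 = (1.1)·(5) + (0.1)·(5) + 2.9 = 8.9
errors² = [0.49, 1.0, 0.64, 2.56]
MSE = 4.6900/4 = 1.1725

1.1725


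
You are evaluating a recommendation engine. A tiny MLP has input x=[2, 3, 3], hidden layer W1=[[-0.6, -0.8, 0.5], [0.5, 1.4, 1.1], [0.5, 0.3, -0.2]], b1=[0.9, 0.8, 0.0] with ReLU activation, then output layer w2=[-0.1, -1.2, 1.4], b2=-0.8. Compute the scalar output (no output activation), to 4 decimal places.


z1[0] = (-0.6)·(2) + (-0.8)·(3) + (0.5)·(3) + 0.9 = -1.2
z1[1] = (0.5)·(2) + (1.4)·(3) + (1.1)·(3) + 0.8 = 9.3
z1[2] = (0.5)·(2) + (0.3)·(3) + (-0.2)·(3) + 0.0 = 1.3
h = ReLU(z1) = [0.0, 9.3, 1.3]
output = (-0.1)·(0.0) + (-1.2)·(9.3) + (1.4)·(1.3) - 0.8 = -10.14

-10.14


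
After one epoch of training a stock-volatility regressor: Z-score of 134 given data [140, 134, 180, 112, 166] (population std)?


μ = 146.4, σ = 24.0466
z = (134 - 146.4)/24.0466 = -0.5157

-0.5157


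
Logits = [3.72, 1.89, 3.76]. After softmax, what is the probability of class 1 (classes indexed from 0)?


Exponentials: e^3.72=41.2644, e^1.89=6.6194, e^3.76=42.9484
Sum = 90.8322
Softmax = [0.4543, 0.0729, 0.4728]
p[1] = 6.6194/90.8322 = 0.0729

0.0729


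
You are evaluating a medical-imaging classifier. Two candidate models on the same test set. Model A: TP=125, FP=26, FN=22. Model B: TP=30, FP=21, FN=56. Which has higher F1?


Model A: P=125/151=0.8278, R=125/147=0.8503, F1=2PR/(P+R)=2TP/(2TP+FP+FN)=250/298=0.8389
Model B: P=30/51=0.5882, R=30/86=0.3488, F1=2PR/(P+R)=2TP/(2TP+FP+FN)=60/137=0.438
0.8389 > 0.438 → Model A

Model A


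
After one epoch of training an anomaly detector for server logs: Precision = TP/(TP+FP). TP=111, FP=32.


Precision = TP/(TP+FP)
= 111/(111+32)
= 111/143 = 77.62%

77.62%


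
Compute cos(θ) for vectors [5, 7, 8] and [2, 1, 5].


A·B = 5·2 + 7·1 + 8·5 = 57
‖A‖ = √138 = 11.7473, ‖B‖ = √30 = 5.4772
cos = 57/(√138·√30) = 57/√4140 = 0.8859

0.8859


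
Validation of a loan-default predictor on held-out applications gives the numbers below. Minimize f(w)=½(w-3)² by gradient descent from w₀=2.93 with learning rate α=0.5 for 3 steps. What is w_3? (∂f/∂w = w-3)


step 1: grad = 2.93-3 = -0.07; w = 2.93 - 0.5·(-0.07) = 2.965
step 2: grad = 2.965-3 = -0.035; w = 2.965 - 0.5·(-0.035) = 2.9825
step 3: grad = 2.9825-3 = -0.0175; w = 2.9825 - 0.5·(-0.0175) = 2.99125

2.99125


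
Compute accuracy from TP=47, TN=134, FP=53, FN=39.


Accuracy = (TP+TN)/(TP+TN+FP+FN)
= (47+134)/(273)
= 181/273 = 66.3%

66.3%


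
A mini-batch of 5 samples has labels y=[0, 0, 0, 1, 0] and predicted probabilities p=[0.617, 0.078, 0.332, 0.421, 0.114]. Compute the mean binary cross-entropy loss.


L[0] = -ln(1-0.617) = -ln(0.383) = 0.9597
L[1] = -ln(1-0.078) = -ln(0.922) = 0.0812
L[2] = -ln(1-0.332) = -ln(0.668) = 0.4035
L[3] = -ln(0.421) = 0.8651
L[4] = -ln(1-0.114) = -ln(0.886) = 0.121
mean = (0.9597 + 0.0812 + 0.4035 + 0.8651 + 0.121)/5 = 0.4861

0.4861


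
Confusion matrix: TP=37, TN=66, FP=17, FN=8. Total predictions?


Total = TP + TN + FP + FN
= 37 + 66 + 17 + 8
= 128
(Predicted positive: 54, predicted negative: 74)

128


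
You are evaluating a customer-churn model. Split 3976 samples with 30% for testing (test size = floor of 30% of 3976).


Test = ⌊3976·30/100⌋ = 1192
Train = 3976 - 1192 = 2784

Train: 2784, Test: 1192


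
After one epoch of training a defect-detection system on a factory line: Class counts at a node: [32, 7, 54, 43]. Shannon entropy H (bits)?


Probabilities: [32/136, 7/136, 54/136, 43/136] ≈ [0.2353, 0.0515, 0.3971, 0.3162]
H = -((32/136)·log₂(32/136) + (7/136)·log₂(7/136) + (54/136)·log₂(54/136) + (43/136)·log₂(43/136))
  = 1.7658 bits

1.7658 bits


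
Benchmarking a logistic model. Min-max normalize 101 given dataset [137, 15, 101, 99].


min=15, max=137
(101-15)/(137-15) = 86/122 = 0.7049

0.7049


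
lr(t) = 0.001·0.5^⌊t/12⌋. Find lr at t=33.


n_drops = ⌊33/12⌋ = 2
lr = 0.001·0.5^2 = 0.001·0.25 = 0.00025

0.00025


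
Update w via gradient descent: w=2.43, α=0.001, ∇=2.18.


w_new = w - α·∇
= 2.43 - 0.001·2.18
= 2.43 - 0.00218
= 2.42782

2.42782


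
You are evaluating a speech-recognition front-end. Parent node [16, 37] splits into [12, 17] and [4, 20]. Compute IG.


Parent = [16, 37], H_parent = 0.8836
H_left = 0.9784 (n=29), H_right = 0.65 (n=24)
H_children = (29/53)·0.9784 + (24/53)·0.65 = 0.8297
IG = 0.8836 - 0.8297 = 0.0539

0.0539


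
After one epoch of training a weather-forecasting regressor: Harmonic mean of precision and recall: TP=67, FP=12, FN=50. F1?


Precision = 67/79 = 0.8481
Recall = 67/117 = 0.5726
F1 = 2·P·R/(P+R) = 2·TP/(2·TP+FP+FN) = 134/(134+12+50) = 134/196 = 0.6837

0.6837


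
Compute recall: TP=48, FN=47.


Recall = TP/(TP+FN)
= 48/(48+47)
= 48/95 = 50.53%

50.53%


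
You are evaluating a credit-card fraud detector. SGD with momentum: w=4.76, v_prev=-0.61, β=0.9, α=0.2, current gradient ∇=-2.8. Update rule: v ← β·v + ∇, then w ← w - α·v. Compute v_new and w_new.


v_new = 0.9·-0.61 - 2.8 = -0.549 - 2.8 = -3.349
w_new = 4.76 - 0.2·-3.349 = 4.76 + 0.6698 = 5.4298

v_new=-3.349, w_new=5.4298


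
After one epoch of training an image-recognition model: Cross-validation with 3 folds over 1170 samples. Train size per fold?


Fold size = 1170/3 = 390
Training per fold = 1170 - 390 = 780

780


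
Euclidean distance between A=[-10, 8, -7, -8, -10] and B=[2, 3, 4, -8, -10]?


d = √((-10-2)² + (8-3)² + (-7-4)² + (-8+ 8)² + (-10+ 10)²)
  = √(144 + 25 + 121 + 0 + 0)
  = √290 = 17.0294

17.0294


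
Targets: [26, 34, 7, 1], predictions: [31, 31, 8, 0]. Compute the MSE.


Squared errors: (26-31)²=25, (34-31)²=9, (7-8)²=1, (1-0)²=1
Sum = 36
MSE = 36/4 = 9

9


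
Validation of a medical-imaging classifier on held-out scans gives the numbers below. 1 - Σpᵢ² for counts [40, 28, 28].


Probabilities: [40/96, 28/96, 28/96] ≈ [0.4167, 0.2917, 0.2917]
Σpᵢ² = (1600 + 784 + 784)/96² = 3168/9216
Gini = 1 - Σpᵢ² = 1 - 3168/9216 = 0.6562

0.6562


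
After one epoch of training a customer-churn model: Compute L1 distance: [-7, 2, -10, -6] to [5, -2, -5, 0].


d = |-7-5| + |2+ 2| + |-10+ 5| + |-6-0|
  = 12 + 4 + 5 + 6
  = 27

27


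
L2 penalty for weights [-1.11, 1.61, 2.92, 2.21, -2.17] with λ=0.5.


‖w‖₂² = (-1.11)² + (1.61)² + (2.92)² + (2.21)² + (-2.17)²
     = 1.2321 + 2.5921 + 8.5264 + 4.8841 + 4.7089
     = 21.9436
λ·‖w‖₂² = 0.5·21.9436 = 10.9718

10.9718


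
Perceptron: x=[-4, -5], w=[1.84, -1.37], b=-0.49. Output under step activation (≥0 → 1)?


z = (-4)·(1.84) + (-5)·(-1.37) - 0.49
  = -1.0
step(z) = 0 (z<0)

0


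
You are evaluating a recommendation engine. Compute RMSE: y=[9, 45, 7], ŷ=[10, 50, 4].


MSE = 35/3 = 11.6667
RMSE = √(35/3) = 3.4157

3.4157


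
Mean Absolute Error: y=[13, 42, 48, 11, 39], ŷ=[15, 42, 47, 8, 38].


Absolute errors: |13-15|=2, |42-42|=0, |48-47|=1, |11-8|=3, |39-38|=1
Sum = 7
MAE = 7/5 = 7/5

7/5


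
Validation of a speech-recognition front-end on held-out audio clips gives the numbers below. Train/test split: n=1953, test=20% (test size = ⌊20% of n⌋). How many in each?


Test = ⌊1953·20/100⌋ = 390
Train = 1953 - 390 = 1563

Train: 1563, Test: 390


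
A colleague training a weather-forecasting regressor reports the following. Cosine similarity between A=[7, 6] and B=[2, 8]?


A·B = 7·2 + 6·8 = 62
‖A‖ = √85 = 9.2195, ‖B‖ = √68 = 8.2462
cos = 62/(√85·√68) = 62/√5780 = 0.8155

0.8155


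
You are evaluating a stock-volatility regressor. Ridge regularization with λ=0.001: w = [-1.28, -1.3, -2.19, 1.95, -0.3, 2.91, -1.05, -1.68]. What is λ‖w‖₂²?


‖w‖₂² = (-1.28)² + (-1.3)² + (-2.19)² + (1.95)² + (-0.3)² + (2.91)² + (-1.05)² + (-1.68)²
     = 1.6384 + 1.69 + 4.7961 + 3.8025 + 0.09 + 8.4681 + 1.1025 + 2.8224
     = 24.41
λ·‖w‖₂² = 0.001·24.41 = 0.02441

0.02441


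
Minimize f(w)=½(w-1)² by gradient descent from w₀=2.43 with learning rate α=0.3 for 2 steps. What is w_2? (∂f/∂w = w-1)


step 1: grad = 2.43-1 = 1.43; w = 2.43 - 0.3·(1.43) = 2.001
step 2: grad = 2.001-1 = 1.001; w = 2.001 - 0.3·(1.001) = 1.7007

1.7007


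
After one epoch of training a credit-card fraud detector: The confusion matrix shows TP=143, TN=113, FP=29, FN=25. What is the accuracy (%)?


Accuracy = (TP+TN)/(TP+TN+FP+FN)
= (143+113)/(310)
= 256/310 = 82.58%

82.58%


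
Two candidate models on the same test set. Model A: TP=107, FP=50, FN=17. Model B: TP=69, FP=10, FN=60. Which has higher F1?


Model A: P=107/157=0.6815, R=107/124=0.8629, F1=2PR/(P+R)=2TP/(2TP+FP+FN)=214/281=0.7616
Model B: P=69/79=0.8734, R=69/129=0.5349, F1=2PR/(P+R)=2TP/(2TP+FP+FN)=138/208=0.6635
0.7616 > 0.6635 → Model A

Model A


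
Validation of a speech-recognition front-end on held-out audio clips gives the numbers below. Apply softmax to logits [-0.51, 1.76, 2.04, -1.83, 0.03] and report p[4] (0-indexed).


Exponentials: e^-0.51=0.6005, e^1.76=5.8124, e^2.04=7.6906, e^-1.83=0.1604, e^0.03=1.0305
Sum = 15.2944
Softmax = [0.0393, 0.38, 0.5028, 0.0105, 0.0674]
p[4] = 1.0305/15.2944 = 0.0674

0.0674


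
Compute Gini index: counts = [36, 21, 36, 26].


Probabilities: [36/119, 21/119, 36/119, 26/119] ≈ [0.3025, 0.1765, 0.3025, 0.2185]
Σpᵢ² = (1296 + 441 + 1296 + 676)/119² = 3709/14161
Gini = 1 - Σpᵢ² = 1 - 3709/14161 = 0.7381

0.7381


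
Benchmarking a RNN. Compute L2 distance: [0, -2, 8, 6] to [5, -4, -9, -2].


d = √((0-5)² + (-2+ 4)² + (8+ 9)² + (6+ 2)²)
  = √(25 + 4 + 289 + 64)
  = √382 = 19.5448

19.5448


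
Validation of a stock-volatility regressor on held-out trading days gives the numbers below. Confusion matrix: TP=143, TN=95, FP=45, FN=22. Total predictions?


Total = TP + TN + FP + FN
= 143 + 95 + 45 + 22
= 305
(Predicted positive: 188, predicted negative: 117)

305


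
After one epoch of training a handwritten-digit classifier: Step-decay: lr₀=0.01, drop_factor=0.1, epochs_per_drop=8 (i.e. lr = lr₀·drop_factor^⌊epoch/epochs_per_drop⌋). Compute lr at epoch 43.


n_drops = ⌊43/8⌋ = 5
lr = 0.01·0.1^5 = 0.01·0.00001 = 0.0000001

0.0000001


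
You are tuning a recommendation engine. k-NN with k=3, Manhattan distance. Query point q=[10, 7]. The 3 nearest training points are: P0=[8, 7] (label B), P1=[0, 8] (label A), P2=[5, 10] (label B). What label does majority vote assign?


d(q,P0) = 2  (label B)
d(q,P1) = 11  (label A)
d(q,P2) = 8  (label B)
Votes: A=1, B=2
Majority → B

B


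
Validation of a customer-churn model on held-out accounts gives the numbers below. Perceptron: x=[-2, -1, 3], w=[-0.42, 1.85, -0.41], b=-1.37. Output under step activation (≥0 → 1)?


z = (-2)·(-0.42) + (-1)·(1.85) + (3)·(-0.41) - 1.37
  = -3.61
step(z) = 0 (z<0)

0


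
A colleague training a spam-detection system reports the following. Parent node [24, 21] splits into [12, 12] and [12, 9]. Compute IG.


Parent = [24, 21], H_parent = 0.9968
H_left = 1 (n=24), H_right = 0.9852 (n=21)
H_children = (24/45)·1 + (21/45)·0.9852 = 0.9931
IG = 0.9968 - 0.9931 = 0.0037

0.0037


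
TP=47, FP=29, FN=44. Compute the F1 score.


Precision = 47/76 = 0.6184
Recall = 47/91 = 0.5165
F1 = 2·P·R/(P+R) = 2·TP/(2·TP+FP+FN) = 94/(94+29+44) = 94/167 = 0.5629

0.5629


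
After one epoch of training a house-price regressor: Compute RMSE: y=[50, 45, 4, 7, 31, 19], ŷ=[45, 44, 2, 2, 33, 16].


MSE = 68/6 = 11.3333
RMSE = √(68/6) = 3.3665

3.3665


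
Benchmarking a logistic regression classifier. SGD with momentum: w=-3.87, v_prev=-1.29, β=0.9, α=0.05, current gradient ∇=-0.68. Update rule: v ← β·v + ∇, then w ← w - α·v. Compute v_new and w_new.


v_new = 0.9·-1.29 - 0.68 = -1.161 - 0.68 = -1.841
w_new = -3.87 - 0.05·-1.841 = -3.87 + 0.09205 = -3.77795

v_new=-1.841, w_new=-3.77795


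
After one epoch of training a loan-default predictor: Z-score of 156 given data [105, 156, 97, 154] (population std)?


μ = 128, σ = 27.157
z = (156 - 128)/27.157 = 1.031

1.031


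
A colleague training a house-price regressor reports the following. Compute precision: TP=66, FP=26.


Precision = TP/(TP+FP)
= 66/(66+26)
= 66/92 = 71.74%

71.74%


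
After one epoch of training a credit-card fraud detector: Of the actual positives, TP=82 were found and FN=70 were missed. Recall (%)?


Recall = TP/(TP+FN)
= 82/(82+70)
= 82/152 = 53.95%

53.95%


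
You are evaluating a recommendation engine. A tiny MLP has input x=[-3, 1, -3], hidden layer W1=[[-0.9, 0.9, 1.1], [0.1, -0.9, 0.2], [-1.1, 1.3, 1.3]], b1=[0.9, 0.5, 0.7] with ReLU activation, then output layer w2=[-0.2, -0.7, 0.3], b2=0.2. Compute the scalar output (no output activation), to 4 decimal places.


z1[0] = (-0.9)·(-3) + (0.9)·(1) + (1.1)·(-3) + 0.9 = 1.2
z1[1] = (0.1)·(-3) + (-0.9)·(1) + (0.2)·(-3) + 0.5 = -1.3
z1[2] = (-1.1)·(-3) + (1.3)·(1) + (1.3)·(-3) + 0.7 = 1.4
h = ReLU(z1) = [1.2, 0.0, 1.4]
output = (-0.2)·(1.2) + (-0.7)·(0.0) + (0.3)·(1.4) + 0.2 = 0.38

0.38


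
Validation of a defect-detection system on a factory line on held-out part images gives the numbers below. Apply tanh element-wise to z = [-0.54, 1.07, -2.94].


tanh(-0.54) = -0.493
tanh(1.07) = 0.7895
tanh(-2.94) = -0.9944
result = [-0.493, 0.7895, -0.9944]

[-0.493, 0.7895, -0.9944]


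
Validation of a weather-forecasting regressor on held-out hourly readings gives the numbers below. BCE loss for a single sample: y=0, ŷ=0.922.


BCE = -[y·ln(p) + (1-y)·ln(1-p)]
= -0 - 1·ln(1-0.922)
= -ln(0.078) = 2.551

2.551


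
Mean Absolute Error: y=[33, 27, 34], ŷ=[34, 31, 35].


Absolute errors: |33-34|=1, |27-31|=4, |34-35|=1
Sum = 6
MAE = 6/3 = 2

2


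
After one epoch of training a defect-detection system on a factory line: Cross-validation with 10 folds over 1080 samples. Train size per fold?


Fold size = 1080/10 = 108
Training per fold = 1080 - 108 = 972

972


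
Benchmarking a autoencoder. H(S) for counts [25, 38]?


Probabilities: [25/63, 38/63] ≈ [0.3968, 0.6032]
H = -((25/63)·log₂(25/63) + (38/63)·log₂(38/63))
  = 0.9691 bits

0.9691 bits


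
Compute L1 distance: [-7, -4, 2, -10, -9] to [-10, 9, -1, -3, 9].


d = |-7+ 10| + |-4-9| + |2+ 1| + |-10+ 3| + |-9-9|
  = 3 + 13 + 3 + 7 + 18
  = 44

44


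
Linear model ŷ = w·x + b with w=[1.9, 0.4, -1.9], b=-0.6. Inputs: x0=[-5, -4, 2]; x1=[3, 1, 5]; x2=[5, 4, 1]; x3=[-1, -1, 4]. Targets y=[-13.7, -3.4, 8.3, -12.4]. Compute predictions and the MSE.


ŷ0 = (1.9)·(-5) + (0.4)·(-4) + (-1.9)·(2) - 0.6 = -15.5
ŷ1 = (1.9)·(3) + (0.4)·(1) + (-1.9)·(5) - 0.6 = -4.0
ŷ2 = (1.9)·(5) + (0.4)·(4) + (-1.9)·(1) - 0.6 = 8.6
ŷ3 = (1.9)·(-1) + (0.4)·(-1) + (-1.9)·(4) - 0.6 = -10.5
errors² = [3.24, 0.36, 0.09, 3.61]
MSE = 7.3000/4 = 1.825

1.825


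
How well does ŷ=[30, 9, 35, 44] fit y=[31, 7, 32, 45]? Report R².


ȳ = 28.75
SS_res = Σ(y-ŷ)² = 15
SS_tot = Σ(y-ȳ)² = 752.75
R² = 1 - SS_res/SS_tot = 1 - 0.0199 = 0.9801

0.9801


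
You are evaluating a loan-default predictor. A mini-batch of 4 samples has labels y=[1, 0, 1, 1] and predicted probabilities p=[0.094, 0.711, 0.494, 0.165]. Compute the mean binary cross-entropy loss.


L[0] = -ln(0.094) = 2.3645
L[1] = -ln(1-0.711) = -ln(0.289) = 1.2413
L[2] = -ln(0.494) = 0.7052
L[3] = -ln(0.165) = 1.8018
mean = (2.3645 + 1.2413 + 0.7052 + 1.8018)/4 = 1.5282

1.5282
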